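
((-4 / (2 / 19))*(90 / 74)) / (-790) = 171 / 2923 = 0.06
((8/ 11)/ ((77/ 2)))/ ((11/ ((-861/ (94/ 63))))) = -61992/ 62557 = -0.99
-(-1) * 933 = 933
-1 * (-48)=48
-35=-35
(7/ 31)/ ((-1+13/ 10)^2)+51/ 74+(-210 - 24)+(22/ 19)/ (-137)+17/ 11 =-135531500641/ 591156918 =-229.26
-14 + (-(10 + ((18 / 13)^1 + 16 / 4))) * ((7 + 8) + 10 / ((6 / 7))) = -16546 / 39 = -424.26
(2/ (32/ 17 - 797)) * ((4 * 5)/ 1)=-680/ 13517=-0.05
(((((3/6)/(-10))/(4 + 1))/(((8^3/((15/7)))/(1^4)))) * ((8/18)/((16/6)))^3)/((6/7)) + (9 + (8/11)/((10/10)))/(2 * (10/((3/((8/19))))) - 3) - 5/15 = -27158446201/535265280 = -50.74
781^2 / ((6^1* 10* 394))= 609961 / 23640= 25.80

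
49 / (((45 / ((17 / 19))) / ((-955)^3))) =-145105913575 / 171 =-848572594.01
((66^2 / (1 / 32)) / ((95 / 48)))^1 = 6690816 / 95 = 70429.64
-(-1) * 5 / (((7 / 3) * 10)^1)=3 / 14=0.21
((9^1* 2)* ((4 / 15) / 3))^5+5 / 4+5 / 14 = 1058129 / 87500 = 12.09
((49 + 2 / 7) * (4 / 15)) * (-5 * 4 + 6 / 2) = -1564 / 7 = -223.43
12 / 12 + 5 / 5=2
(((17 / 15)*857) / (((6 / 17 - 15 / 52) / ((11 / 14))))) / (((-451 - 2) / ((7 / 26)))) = -2724403 / 387315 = -7.03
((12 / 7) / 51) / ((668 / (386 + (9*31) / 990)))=42491 / 2186030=0.02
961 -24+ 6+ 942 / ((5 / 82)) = 81959 / 5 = 16391.80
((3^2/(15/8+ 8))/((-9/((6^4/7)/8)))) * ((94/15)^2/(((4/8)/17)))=-43261056/13825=-3129.19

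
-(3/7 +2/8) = -19/28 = -0.68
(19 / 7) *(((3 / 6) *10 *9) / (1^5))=855 / 7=122.14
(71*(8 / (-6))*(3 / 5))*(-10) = 568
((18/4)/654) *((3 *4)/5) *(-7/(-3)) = 21/545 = 0.04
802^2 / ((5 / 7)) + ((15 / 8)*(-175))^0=4502433 / 5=900486.60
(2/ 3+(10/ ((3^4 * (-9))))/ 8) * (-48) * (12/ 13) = -31024/ 1053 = -29.46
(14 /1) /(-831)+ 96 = 79762 /831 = 95.98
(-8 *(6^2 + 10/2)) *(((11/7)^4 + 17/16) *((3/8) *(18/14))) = -304505811/268912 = -1132.36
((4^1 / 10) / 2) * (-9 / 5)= -9 / 25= -0.36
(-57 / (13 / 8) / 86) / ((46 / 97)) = -11058 / 12857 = -0.86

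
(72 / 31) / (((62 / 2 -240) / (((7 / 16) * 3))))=-189 / 12958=-0.01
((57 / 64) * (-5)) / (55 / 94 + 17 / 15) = -2.59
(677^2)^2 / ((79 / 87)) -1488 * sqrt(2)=18275696084967 / 79 -1488 * sqrt(2)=231337923021.81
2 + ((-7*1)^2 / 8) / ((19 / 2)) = 201 / 76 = 2.64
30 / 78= 5 / 13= 0.38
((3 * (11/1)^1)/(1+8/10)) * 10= 550/3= 183.33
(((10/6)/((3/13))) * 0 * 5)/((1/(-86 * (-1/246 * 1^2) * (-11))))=0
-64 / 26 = -32 / 13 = -2.46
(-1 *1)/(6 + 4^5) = -1/1030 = -0.00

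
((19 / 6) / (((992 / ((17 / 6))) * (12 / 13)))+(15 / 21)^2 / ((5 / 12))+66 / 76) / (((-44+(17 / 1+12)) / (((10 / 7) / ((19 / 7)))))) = -838927253 / 11370772224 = -0.07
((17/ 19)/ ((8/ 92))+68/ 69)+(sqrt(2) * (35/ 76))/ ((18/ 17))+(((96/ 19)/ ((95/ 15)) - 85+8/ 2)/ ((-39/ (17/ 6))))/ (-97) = 595 * sqrt(2)/ 1368+352263188/ 31410249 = 11.83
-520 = -520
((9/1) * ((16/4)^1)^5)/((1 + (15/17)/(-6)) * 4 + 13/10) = 174080/89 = 1955.96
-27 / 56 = -0.48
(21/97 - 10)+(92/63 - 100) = -661963/6111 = -108.32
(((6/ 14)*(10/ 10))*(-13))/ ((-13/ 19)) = 57/ 7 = 8.14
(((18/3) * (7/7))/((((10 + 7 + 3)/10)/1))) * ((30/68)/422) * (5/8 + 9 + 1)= 225/6752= 0.03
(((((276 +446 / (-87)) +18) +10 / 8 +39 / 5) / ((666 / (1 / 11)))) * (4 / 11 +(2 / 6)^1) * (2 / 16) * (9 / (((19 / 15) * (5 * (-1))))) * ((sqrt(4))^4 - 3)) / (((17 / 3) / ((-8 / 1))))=154997713 / 1677442360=0.09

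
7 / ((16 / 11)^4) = 102487 / 65536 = 1.56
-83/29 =-2.86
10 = 10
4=4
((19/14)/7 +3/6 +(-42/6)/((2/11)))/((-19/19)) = 3705/98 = 37.81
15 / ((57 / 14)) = 70 / 19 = 3.68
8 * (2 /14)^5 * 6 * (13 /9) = 208 /50421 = 0.00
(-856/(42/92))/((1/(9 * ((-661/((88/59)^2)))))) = 16987847403/3388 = 5014122.61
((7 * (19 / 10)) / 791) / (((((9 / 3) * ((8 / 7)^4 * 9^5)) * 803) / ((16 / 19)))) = 2401 / 41149802580480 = 0.00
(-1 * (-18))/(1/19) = 342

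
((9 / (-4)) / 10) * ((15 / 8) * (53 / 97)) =-0.23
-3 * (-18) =54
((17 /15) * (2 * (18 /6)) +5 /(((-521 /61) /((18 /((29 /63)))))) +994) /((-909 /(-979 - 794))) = 14553588942 /7630045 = 1907.41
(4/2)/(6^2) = 1/18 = 0.06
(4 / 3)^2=16 / 9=1.78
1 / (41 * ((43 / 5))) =5 / 1763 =0.00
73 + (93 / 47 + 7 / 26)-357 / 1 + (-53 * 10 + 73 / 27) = -26693741 / 32994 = -809.05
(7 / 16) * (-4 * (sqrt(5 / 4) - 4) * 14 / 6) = 49 / 3 - 49 * sqrt(5) / 24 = 11.77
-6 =-6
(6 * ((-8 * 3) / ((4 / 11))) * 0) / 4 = 0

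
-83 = -83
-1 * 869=-869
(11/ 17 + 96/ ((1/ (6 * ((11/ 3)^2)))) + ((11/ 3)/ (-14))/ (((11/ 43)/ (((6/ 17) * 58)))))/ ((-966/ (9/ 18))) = -306373/ 76636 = -4.00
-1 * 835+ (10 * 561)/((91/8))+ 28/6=-92041/273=-337.15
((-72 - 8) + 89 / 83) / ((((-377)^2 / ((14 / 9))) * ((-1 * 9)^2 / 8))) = -733712 / 8599799403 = -0.00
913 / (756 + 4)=913 / 760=1.20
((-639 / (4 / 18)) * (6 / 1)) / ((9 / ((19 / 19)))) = -1917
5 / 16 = 0.31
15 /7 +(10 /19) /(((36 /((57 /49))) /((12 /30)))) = 316 /147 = 2.15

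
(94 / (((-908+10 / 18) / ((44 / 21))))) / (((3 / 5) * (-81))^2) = -103400 / 1125257427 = -0.00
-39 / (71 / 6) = -234 / 71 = -3.30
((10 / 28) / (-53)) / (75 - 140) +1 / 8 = 4827 / 38584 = 0.13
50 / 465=10 / 93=0.11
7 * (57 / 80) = 399 / 80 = 4.99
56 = 56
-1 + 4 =3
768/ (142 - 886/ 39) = 7488/ 1163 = 6.44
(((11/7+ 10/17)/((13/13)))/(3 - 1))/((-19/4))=-514/2261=-0.23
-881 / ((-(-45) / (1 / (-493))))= 881 / 22185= 0.04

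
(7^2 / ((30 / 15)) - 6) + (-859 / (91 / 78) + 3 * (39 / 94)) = -235742 / 329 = -716.54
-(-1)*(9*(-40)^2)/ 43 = 14400/ 43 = 334.88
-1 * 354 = -354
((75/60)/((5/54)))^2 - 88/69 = 49949/276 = 180.97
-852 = -852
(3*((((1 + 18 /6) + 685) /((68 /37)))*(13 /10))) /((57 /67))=22204403 /12920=1718.61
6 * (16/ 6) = 16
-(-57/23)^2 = -3249/529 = -6.14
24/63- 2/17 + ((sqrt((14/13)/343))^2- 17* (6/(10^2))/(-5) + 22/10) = 21688687/8121750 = 2.67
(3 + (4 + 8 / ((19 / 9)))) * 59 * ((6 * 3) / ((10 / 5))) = 108855 / 19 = 5729.21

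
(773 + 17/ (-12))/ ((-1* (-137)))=5.63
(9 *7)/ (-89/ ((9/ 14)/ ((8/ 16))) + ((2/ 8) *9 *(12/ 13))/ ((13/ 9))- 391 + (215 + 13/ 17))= -1628991/ 6283759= -0.26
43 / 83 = 0.52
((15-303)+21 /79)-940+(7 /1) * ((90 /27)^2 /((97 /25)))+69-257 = -96256439 /68967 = -1395.69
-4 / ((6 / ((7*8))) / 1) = -112 / 3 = -37.33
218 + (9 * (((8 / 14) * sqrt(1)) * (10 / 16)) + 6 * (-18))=1585 / 14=113.21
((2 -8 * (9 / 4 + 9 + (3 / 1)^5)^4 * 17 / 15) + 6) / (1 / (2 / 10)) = -6061937833339 / 800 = -7577422291.67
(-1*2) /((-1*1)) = 2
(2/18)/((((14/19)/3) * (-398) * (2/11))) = -209/33432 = -0.01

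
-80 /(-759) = 80 /759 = 0.11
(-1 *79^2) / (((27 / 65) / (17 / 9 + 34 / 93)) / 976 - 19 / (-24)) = -7881.49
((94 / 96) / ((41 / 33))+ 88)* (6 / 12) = 58245 / 1312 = 44.39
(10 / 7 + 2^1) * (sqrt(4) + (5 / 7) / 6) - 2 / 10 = 1731 / 245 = 7.07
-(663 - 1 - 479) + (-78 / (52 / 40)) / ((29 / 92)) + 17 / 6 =-64469 / 174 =-370.51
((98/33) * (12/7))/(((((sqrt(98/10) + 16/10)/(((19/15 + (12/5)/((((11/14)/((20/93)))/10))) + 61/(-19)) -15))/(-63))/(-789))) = 7484440517568/12899689 -6548885452872 * sqrt(5)/12899689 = -554998.85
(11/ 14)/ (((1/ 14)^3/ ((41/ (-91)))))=-12628/ 13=-971.38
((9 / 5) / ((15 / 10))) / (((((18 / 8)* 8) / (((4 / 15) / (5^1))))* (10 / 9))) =2 / 625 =0.00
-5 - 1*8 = -13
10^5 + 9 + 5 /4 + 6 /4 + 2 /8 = 100012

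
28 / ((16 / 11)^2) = 847 / 64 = 13.23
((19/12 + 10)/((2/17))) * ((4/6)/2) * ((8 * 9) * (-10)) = -23630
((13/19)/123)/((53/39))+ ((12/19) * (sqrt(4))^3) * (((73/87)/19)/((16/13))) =4217473/22749137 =0.19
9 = 9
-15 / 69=-5 / 23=-0.22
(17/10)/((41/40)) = 68/41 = 1.66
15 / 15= 1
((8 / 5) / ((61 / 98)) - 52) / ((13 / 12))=-180912 / 3965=-45.63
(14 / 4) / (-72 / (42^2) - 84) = -343 / 8236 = -0.04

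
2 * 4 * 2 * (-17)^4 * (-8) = -10690688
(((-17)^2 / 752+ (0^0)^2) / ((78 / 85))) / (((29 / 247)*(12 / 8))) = 560405 / 65424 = 8.57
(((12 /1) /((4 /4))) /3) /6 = 2 /3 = 0.67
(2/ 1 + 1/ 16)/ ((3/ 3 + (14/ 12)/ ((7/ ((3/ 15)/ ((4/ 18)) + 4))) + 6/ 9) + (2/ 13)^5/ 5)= 183790035/ 221292164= 0.83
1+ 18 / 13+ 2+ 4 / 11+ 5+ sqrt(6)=12.20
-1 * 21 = -21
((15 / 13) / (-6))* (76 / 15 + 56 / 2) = -248 / 39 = -6.36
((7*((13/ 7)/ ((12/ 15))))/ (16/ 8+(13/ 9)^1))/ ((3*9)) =65/ 372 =0.17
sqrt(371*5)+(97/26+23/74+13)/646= 8197/310726+sqrt(1855)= 43.10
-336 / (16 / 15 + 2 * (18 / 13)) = -16380 / 187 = -87.59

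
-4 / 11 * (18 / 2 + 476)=-1940 / 11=-176.36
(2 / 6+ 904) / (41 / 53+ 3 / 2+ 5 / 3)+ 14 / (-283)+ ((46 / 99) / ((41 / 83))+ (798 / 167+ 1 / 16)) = 904713268882475 / 3845855935152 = 235.24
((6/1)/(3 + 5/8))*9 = 432/29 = 14.90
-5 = -5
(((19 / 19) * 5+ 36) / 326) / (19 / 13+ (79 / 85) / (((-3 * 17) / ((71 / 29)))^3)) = 146571879452895 / 1703193906762488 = 0.09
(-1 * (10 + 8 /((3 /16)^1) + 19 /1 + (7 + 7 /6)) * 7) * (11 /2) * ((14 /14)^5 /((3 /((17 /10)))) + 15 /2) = -4462843 /180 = -24793.57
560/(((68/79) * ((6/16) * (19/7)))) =619360/969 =639.17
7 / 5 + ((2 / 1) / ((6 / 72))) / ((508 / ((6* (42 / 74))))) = 36673 / 23495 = 1.56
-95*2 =-190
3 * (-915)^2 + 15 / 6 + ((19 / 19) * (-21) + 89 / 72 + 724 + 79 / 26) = 2351592149 / 936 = 2512384.77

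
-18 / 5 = -3.60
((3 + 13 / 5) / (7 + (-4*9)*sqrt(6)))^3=-6261325056*sqrt(6) / 57669043697875 - 3592203328 / 57669043697875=-0.00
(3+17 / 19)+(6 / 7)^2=4310 / 931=4.63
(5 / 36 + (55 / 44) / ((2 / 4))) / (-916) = -95 / 32976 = -0.00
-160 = -160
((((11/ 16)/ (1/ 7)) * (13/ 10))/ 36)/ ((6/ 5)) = 1001/ 6912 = 0.14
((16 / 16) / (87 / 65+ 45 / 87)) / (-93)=-1885 / 325314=-0.01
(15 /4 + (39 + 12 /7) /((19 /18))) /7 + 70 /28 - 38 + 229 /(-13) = -119933 /2548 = -47.07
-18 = -18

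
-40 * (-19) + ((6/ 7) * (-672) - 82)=102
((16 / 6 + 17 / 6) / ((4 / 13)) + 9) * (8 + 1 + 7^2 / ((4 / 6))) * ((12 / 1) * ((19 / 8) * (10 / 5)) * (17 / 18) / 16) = 3819475 / 512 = 7459.91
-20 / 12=-5 / 3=-1.67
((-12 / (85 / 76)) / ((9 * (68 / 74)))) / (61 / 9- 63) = 8436 / 365585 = 0.02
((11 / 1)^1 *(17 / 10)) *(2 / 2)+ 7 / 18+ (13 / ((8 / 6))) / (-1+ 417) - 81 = -61.89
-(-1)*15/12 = 5/4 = 1.25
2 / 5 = 0.40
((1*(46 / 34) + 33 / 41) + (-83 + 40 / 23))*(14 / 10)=-8876707 / 80155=-110.74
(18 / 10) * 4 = 36 / 5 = 7.20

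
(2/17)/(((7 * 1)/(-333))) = -666/119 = -5.60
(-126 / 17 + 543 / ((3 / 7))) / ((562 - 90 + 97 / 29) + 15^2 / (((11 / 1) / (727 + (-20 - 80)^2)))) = 0.01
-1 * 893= -893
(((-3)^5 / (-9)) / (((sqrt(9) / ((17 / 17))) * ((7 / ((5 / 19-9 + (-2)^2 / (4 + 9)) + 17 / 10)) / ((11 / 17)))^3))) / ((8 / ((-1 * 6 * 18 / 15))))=495033423925137471 / 253940367614570000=1.95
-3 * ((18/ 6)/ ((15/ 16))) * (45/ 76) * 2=-11.37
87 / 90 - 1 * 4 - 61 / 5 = -457 / 30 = -15.23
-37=-37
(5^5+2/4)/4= 6251/8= 781.38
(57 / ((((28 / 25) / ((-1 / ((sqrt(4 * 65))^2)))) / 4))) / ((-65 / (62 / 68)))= 1767 / 160888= 0.01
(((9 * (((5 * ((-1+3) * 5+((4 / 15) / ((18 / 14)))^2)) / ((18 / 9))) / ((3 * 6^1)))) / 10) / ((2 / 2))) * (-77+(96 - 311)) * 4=-26722964 / 18225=-1466.28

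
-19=-19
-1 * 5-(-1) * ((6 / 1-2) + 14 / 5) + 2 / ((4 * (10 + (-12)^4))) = 373433 / 207460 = 1.80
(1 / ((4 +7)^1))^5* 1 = 0.00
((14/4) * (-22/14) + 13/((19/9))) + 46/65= 3373/2470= 1.37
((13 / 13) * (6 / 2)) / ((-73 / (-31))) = 93 / 73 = 1.27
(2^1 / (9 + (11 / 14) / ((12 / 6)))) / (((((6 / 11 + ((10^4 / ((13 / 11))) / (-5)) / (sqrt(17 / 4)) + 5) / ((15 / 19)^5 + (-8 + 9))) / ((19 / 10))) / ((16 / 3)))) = -0.00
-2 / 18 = -1 / 9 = -0.11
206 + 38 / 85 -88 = 10068 / 85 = 118.45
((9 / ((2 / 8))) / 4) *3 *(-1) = -27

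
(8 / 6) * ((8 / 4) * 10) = 80 / 3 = 26.67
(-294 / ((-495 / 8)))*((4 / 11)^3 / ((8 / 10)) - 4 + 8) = 4236736 / 219615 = 19.29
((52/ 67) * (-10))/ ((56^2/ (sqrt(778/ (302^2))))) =-0.00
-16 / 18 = -8 / 9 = -0.89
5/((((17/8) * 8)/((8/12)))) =10/51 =0.20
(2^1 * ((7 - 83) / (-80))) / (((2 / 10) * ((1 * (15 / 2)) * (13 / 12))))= 76 / 65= 1.17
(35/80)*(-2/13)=-7/104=-0.07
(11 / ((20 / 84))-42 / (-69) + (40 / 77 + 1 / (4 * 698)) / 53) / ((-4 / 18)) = -552128150439 / 2620654960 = -210.68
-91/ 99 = -0.92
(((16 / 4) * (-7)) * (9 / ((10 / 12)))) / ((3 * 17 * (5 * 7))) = -0.17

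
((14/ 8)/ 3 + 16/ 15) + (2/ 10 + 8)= 197/ 20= 9.85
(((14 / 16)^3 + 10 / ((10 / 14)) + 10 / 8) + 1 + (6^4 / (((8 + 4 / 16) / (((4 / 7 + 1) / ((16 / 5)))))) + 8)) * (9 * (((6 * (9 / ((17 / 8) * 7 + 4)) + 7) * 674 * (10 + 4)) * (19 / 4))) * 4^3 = 31387454731179 / 1208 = 25982992327.13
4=4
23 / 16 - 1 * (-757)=12135 / 16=758.44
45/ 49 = 0.92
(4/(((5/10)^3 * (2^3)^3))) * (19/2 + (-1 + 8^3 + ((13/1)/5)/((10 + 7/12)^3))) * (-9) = -95956905987/327741280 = -292.78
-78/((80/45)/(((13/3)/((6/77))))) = -39039/16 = -2439.94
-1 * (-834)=834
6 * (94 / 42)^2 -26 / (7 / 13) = -2680 / 147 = -18.23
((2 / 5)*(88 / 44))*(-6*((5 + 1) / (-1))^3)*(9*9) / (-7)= -419904 / 35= -11997.26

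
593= 593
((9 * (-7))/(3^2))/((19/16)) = -112/19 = -5.89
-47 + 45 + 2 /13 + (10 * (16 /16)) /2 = 41 /13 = 3.15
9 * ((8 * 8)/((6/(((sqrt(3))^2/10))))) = 144/5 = 28.80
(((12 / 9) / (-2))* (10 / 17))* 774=-5160 / 17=-303.53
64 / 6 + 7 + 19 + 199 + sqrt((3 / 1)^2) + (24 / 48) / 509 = 728891 / 3054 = 238.67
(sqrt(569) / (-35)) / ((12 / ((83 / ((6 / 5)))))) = -83 * sqrt(569) / 504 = -3.93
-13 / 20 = -0.65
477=477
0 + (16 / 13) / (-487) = -16 / 6331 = -0.00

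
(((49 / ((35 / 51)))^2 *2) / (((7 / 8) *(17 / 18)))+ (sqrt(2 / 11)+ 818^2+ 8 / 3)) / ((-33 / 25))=-51109844 / 99-25 *sqrt(22) / 363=-516261.37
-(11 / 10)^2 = -121 / 100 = -1.21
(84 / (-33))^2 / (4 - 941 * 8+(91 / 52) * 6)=-1568 / 1818267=-0.00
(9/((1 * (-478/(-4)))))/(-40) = -9/4780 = -0.00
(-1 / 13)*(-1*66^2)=4356 / 13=335.08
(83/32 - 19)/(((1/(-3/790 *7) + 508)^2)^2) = -102102525/304667455603630592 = -0.00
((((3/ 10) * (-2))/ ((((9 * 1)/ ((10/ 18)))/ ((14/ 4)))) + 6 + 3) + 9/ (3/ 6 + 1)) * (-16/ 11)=-584/ 27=-21.63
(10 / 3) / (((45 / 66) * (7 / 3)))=44 / 21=2.10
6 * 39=234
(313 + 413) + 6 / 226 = 726.03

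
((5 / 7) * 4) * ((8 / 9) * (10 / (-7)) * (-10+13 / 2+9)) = -8800 / 441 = -19.95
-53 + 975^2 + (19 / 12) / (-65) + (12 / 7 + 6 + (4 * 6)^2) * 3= 5199684227 / 5460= 952323.12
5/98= 0.05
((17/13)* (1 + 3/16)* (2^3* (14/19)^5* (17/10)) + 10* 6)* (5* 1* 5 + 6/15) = 69482929868/42354325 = 1640.52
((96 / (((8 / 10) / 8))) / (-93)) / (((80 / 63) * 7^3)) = -36 / 1519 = -0.02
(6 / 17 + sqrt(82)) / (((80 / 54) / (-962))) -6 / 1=-6115.30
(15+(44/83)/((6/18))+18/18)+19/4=7417/332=22.34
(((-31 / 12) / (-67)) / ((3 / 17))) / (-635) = -527 / 1531620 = -0.00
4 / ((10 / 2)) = 4 / 5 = 0.80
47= 47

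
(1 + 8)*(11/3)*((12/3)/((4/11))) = 363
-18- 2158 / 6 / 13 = -137 / 3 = -45.67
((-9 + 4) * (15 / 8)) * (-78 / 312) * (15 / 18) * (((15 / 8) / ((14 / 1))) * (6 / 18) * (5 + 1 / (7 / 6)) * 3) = 76875 / 50176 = 1.53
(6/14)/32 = 3/224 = 0.01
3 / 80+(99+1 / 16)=991 / 10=99.10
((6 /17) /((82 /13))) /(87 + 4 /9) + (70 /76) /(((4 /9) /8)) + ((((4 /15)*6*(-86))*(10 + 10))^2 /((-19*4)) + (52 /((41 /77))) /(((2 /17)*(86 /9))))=-44613032946277 /448156363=-99547.92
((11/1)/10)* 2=11/5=2.20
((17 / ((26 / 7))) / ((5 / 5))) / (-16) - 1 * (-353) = 146729 / 416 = 352.71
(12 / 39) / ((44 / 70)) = 70 / 143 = 0.49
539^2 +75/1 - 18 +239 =290817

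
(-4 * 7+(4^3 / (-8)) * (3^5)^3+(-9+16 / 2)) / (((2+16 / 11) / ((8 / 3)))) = -5050816540 / 57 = -88610816.49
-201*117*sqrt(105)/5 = -23517*sqrt(105)/5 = -48195.51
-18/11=-1.64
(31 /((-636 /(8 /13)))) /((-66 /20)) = 620 /68211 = 0.01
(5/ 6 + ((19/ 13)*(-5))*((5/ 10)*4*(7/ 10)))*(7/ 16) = -5131/ 1248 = -4.11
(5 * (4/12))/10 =1/6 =0.17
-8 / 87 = -0.09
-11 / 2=-5.50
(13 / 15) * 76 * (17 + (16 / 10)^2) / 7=161044 / 875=184.05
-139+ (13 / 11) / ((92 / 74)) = -69853 / 506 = -138.05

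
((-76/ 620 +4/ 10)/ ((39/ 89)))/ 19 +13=1496942/ 114855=13.03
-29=-29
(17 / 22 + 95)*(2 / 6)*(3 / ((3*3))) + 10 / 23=50441 / 4554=11.08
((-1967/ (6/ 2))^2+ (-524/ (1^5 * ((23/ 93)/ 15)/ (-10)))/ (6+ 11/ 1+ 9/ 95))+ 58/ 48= 150768497531/ 336168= 448491.52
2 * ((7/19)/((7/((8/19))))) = 16/361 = 0.04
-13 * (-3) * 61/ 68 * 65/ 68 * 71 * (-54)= -296435295/ 2312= -128215.96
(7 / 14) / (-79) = -1 / 158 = -0.01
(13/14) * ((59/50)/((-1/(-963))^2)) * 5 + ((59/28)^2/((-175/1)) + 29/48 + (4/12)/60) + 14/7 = 392099927126/77175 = 5080659.89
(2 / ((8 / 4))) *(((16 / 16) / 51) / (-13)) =-1 / 663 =-0.00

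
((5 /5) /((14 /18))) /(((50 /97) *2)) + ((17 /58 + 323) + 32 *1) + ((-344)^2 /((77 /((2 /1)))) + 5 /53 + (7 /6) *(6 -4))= 121874507483 /35504700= 3432.63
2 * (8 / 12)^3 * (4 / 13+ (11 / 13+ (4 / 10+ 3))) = 4736 / 1755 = 2.70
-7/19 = -0.37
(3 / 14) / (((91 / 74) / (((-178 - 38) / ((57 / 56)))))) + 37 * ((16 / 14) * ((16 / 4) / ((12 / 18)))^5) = 568454976 / 1729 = 328776.74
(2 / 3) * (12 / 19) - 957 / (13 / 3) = -54445 / 247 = -220.43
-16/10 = -8/5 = -1.60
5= 5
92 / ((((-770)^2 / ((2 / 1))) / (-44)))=-184 / 13475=-0.01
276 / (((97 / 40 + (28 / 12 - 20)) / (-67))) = 2219040 / 1829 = 1213.25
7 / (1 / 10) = 70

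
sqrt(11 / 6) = sqrt(66) / 6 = 1.35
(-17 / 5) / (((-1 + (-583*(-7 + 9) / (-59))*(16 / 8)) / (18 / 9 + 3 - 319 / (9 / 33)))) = 3504482 / 34095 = 102.79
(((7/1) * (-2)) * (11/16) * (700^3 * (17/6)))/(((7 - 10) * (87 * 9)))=28061687500/7047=3982075.71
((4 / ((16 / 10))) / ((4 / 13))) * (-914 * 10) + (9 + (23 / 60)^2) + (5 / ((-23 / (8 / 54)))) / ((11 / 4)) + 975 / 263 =-74249.66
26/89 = 0.29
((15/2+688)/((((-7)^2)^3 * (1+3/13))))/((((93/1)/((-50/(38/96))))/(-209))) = 4972825/3647119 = 1.36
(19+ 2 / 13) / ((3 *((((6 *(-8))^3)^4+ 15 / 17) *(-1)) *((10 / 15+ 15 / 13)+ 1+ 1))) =-1411 / 126301580022485411169001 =-0.00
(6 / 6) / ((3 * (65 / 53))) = 53 / 195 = 0.27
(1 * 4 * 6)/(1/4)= 96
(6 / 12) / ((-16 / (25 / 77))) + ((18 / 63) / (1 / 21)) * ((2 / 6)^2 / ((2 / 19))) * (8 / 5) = 374153 / 36960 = 10.12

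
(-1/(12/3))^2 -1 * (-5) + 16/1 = 337/16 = 21.06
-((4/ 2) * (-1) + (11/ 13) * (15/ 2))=-113/ 26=-4.35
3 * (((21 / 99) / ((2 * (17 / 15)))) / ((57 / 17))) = 35 / 418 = 0.08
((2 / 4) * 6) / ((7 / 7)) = 3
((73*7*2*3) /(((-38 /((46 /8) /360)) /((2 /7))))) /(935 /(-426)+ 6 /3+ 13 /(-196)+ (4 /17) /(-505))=10029410797 /7126462772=1.41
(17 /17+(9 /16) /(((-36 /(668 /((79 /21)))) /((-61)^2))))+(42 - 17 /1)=-10298.01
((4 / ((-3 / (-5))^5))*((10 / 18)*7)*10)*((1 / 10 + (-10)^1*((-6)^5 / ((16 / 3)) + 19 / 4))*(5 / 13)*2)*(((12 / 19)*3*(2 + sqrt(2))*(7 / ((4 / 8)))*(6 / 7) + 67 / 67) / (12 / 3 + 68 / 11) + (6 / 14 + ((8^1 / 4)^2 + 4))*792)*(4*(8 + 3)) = 14653705000000*sqrt(2) / 6669 + 1183538539304687500 / 180063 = 6576021020143.72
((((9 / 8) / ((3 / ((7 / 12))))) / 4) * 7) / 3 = 49 / 384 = 0.13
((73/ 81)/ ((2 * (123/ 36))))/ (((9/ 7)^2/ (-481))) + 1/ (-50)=-172143367/ 4483350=-38.40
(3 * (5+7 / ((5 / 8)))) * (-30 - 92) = -29646 / 5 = -5929.20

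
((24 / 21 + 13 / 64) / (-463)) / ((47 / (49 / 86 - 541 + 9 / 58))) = 406254969 / 12156913216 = 0.03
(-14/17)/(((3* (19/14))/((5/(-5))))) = 196/969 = 0.20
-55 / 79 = -0.70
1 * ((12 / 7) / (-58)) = -6 / 203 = -0.03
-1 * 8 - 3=-11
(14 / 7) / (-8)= -1 / 4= -0.25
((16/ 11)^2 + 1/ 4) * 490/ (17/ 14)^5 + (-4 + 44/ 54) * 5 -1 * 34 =1805196512044/ 4638672819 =389.16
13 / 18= 0.72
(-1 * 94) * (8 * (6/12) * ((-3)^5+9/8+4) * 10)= 894410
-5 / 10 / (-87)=1 / 174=0.01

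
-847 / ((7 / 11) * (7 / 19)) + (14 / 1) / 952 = -1719645 / 476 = -3612.70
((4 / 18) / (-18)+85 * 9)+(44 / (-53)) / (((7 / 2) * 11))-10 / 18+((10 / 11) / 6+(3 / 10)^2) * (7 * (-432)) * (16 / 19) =23456039021 / 157016475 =149.39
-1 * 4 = -4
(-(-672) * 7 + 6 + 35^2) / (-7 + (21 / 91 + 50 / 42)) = -1620255 / 1523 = -1063.86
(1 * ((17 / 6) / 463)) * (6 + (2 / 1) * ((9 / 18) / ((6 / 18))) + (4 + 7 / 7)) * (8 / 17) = 56 / 1389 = 0.04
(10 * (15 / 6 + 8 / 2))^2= 4225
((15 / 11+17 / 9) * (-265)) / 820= -8533 / 8118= -1.05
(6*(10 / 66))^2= 100 / 121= 0.83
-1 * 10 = -10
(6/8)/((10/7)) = 21/40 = 0.52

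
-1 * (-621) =621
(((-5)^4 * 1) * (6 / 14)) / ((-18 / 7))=-625 / 6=-104.17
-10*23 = -230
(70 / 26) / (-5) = -7 / 13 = -0.54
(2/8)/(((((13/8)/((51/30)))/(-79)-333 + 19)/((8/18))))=-5372/15181857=-0.00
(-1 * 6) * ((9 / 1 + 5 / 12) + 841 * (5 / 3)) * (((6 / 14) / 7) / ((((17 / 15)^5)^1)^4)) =-2413138809018802642822265625 / 56899239693066015313622414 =-42.41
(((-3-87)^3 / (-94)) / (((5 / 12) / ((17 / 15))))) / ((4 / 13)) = 3222180 / 47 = 68557.02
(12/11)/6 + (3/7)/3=0.32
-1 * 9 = -9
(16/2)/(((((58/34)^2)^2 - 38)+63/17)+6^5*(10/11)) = 3674924/3235432991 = 0.00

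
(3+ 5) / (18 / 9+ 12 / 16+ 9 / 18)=32 / 13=2.46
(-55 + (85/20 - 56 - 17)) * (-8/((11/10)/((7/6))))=1050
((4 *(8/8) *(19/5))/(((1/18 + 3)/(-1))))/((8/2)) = -342/275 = -1.24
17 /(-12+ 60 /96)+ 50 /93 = -8098 /8463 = -0.96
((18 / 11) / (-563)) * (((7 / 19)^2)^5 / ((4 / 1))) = -2542277241 / 75939386669123186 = -0.00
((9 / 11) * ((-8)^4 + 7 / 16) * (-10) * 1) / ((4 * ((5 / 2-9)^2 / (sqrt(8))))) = -2949435 * sqrt(2) / 7436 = -560.94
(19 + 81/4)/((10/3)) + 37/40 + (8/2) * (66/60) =171/10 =17.10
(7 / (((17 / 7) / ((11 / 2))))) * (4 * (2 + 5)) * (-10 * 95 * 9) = -64518300 / 17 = -3795194.12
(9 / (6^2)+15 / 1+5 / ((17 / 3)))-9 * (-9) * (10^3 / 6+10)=974177 / 68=14326.13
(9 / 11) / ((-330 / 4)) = -6 / 605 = -0.01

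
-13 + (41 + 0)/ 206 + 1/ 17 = -44623/ 3502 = -12.74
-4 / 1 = -4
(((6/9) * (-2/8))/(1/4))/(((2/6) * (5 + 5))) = -1/5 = -0.20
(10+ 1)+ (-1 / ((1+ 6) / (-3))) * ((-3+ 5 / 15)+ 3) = 78 / 7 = 11.14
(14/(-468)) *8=-28/117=-0.24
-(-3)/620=3/620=0.00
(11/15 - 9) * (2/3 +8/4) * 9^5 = -6508512/5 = -1301702.40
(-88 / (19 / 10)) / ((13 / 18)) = -15840 / 247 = -64.13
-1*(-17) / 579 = 17 / 579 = 0.03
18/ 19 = 0.95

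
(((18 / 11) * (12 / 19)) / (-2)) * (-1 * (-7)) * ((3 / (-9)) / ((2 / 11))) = 126 / 19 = 6.63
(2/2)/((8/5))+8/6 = 47/24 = 1.96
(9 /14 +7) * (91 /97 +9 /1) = 75.96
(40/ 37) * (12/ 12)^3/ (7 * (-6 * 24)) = -0.00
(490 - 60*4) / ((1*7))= 250 / 7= 35.71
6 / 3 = 2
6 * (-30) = -180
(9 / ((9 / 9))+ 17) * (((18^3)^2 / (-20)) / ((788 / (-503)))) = 28224103.14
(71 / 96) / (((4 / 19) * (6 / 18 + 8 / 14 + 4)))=9443 / 13184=0.72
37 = 37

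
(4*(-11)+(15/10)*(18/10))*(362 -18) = -71036/5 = -14207.20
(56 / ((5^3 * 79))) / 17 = 0.00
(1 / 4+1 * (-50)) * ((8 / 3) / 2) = -66.33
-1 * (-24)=24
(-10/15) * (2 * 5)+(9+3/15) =38/15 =2.53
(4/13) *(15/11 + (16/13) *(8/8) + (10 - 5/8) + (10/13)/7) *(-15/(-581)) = 1450965/15121106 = 0.10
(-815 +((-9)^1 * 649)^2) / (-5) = -34116466 / 5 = -6823293.20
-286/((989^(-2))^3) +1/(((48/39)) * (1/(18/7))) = -14987590195985856424859/56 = -267635539214033150443.91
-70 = -70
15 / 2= 7.50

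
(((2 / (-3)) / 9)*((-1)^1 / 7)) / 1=2 / 189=0.01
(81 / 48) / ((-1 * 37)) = -27 / 592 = -0.05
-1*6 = -6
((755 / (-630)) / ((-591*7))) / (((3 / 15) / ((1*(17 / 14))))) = 12835 / 7297668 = 0.00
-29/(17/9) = -15.35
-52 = -52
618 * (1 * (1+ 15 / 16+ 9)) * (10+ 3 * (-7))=-594825 / 8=-74353.12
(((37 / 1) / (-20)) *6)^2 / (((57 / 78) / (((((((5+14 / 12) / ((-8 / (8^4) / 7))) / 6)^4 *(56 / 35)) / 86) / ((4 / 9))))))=10748694999310769586176 / 8272125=1299387400373032.27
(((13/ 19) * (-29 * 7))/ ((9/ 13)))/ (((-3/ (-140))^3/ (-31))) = 2918290648000/ 4617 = 632075080.79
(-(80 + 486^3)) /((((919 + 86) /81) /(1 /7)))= -3099366072 /2345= -1321691.29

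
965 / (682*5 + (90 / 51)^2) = 55777 / 197278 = 0.28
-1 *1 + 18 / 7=1.57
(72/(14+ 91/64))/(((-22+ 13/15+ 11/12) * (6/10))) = -153600/399077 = -0.38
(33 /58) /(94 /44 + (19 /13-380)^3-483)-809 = -61508218088032016 /76029935830945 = -809.00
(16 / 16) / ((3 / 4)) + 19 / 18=43 / 18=2.39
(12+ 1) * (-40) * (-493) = 256360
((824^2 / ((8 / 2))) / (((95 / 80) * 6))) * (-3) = -1357952 / 19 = -71471.16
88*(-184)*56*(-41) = 37176832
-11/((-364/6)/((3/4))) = 99/728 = 0.14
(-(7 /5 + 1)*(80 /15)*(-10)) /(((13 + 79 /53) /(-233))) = -12349 /6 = -2058.17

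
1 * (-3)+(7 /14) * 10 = 2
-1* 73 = -73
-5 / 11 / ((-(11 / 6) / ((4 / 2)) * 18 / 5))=50 / 363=0.14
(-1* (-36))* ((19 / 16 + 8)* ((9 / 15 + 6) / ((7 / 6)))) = 18711 / 10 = 1871.10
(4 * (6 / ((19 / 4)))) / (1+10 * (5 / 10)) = 0.84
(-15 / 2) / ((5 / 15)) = -45 / 2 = -22.50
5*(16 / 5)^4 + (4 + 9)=537.29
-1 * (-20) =20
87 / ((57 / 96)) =146.53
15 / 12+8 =37 / 4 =9.25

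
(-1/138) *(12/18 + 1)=-5/414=-0.01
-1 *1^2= -1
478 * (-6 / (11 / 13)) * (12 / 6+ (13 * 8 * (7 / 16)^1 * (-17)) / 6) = 4731961 / 11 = 430178.27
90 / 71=1.27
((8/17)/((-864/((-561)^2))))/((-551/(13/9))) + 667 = 39718577/59508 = 667.45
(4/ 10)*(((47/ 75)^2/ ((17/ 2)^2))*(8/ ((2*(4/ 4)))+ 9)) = 229736/ 8128125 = 0.03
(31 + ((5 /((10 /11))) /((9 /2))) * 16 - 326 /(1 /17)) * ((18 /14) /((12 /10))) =-247115 /42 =-5883.69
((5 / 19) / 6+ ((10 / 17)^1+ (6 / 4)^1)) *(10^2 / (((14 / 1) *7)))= 103300 / 47481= 2.18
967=967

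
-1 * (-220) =220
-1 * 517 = -517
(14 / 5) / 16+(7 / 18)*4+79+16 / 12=29543 / 360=82.06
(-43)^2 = 1849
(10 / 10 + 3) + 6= 10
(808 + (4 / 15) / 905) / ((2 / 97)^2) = 25800898759 / 13575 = 1900618.69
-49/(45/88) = -4312/45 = -95.82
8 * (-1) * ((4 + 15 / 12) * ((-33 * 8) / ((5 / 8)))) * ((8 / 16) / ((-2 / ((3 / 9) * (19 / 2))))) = -70224 / 5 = -14044.80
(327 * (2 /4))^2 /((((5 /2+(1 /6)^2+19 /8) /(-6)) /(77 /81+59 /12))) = -67757343 /353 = -191947.15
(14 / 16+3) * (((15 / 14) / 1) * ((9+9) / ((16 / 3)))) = 12555 / 896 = 14.01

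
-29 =-29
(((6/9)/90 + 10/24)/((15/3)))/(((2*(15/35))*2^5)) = 1603/518400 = 0.00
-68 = -68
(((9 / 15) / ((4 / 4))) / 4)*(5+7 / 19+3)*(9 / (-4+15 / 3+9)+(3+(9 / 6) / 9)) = 9699 / 1900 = 5.10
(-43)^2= 1849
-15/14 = -1.07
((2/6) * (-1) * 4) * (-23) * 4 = 368/3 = 122.67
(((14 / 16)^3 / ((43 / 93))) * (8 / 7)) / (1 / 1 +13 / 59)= 89621 / 66048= 1.36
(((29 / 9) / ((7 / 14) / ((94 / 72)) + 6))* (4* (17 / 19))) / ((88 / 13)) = 301223 / 1128600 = 0.27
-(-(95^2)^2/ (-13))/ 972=-81450625/ 12636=-6445.92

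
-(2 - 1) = -1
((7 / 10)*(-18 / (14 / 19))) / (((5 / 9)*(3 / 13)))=-6669 / 50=-133.38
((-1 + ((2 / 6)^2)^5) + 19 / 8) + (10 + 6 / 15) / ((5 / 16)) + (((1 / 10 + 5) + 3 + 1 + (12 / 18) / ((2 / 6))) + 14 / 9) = 558728399 / 11809800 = 47.31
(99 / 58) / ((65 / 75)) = 1485 / 754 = 1.97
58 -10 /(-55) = 640 /11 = 58.18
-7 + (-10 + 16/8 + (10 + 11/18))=-79/18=-4.39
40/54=20/27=0.74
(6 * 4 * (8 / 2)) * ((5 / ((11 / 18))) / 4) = 2160 / 11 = 196.36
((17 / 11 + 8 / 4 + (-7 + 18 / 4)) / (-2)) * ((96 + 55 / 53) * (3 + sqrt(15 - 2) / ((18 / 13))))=-354867 / 2332 - 1537757 * sqrt(13) / 41976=-284.26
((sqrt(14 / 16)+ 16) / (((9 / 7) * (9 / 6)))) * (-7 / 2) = -784 / 27-49 * sqrt(14) / 108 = -30.73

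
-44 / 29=-1.52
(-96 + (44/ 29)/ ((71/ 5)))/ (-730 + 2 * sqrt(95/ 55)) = 49361 * sqrt(209)/ 1508686952 + 198184415/ 1508686952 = 0.13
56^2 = 3136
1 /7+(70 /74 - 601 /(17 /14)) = -2174432 /4403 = -493.85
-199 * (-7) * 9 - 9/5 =62676/5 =12535.20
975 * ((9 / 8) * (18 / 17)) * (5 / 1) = 5806.99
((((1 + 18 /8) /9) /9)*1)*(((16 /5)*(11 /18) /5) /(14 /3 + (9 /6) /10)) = 1144 /351135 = 0.00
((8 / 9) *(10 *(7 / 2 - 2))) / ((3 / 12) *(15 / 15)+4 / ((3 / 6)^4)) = 160 / 771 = 0.21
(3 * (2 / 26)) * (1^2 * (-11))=-33 / 13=-2.54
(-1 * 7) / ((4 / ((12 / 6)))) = -7 / 2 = -3.50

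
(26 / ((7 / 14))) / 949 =4 / 73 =0.05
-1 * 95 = -95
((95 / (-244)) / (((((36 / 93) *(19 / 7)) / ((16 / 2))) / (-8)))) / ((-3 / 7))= -30380 / 549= -55.34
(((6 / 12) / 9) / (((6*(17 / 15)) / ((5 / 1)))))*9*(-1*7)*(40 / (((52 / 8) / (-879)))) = 3076500 / 221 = 13920.81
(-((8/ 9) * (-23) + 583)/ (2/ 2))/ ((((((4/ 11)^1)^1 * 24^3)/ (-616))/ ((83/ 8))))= 355933963/ 497664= 715.21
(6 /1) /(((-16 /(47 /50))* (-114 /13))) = 0.04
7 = 7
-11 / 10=-1.10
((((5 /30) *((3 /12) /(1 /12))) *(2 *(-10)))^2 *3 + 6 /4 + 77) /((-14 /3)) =-2271 /28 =-81.11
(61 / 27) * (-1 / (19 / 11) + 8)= 2867 / 171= 16.77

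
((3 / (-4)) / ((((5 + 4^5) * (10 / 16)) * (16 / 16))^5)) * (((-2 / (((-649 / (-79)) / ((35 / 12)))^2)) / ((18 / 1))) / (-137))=-3195392 / 4585265965393516092949875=-0.00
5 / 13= 0.38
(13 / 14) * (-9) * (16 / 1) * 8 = -7488 / 7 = -1069.71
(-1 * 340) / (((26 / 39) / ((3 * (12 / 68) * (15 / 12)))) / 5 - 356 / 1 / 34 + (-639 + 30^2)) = -3901500 / 2877137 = -1.36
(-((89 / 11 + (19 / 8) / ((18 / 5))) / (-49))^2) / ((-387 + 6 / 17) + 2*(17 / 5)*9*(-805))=3266164457 / 5085033779992320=0.00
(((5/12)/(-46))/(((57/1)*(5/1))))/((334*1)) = -1/10508976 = -0.00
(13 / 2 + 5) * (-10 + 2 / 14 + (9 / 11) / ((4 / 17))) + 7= -40883 / 616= -66.37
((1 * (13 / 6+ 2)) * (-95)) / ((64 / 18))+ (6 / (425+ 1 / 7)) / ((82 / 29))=-9055469 / 81344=-111.32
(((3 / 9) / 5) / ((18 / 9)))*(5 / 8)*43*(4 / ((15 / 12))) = 43 / 15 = 2.87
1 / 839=0.00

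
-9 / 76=-0.12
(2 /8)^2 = 1 /16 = 0.06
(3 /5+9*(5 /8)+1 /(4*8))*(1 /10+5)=51051 /1600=31.91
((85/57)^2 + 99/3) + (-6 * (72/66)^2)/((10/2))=66430274/1965645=33.80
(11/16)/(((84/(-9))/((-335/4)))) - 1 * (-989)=1783343/1792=995.17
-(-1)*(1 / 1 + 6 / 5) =11 / 5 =2.20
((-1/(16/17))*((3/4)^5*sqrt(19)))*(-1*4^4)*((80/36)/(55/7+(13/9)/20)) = 722925*sqrt(19)/39964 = 78.85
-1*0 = 0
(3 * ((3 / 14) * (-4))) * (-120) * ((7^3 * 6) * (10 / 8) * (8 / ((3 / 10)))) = 21168000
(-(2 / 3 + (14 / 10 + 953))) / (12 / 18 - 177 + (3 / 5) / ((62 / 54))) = 222053 / 40876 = 5.43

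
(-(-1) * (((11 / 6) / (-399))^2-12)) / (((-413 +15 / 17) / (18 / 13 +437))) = 6663100325813 / 521989512408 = 12.76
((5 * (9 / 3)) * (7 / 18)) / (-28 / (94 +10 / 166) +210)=39035 / 1403268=0.03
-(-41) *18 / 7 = 738 / 7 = 105.43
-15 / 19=-0.79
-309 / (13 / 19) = -5871 / 13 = -451.62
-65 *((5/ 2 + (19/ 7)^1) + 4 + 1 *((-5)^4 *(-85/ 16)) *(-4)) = -24188645/ 28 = -863880.18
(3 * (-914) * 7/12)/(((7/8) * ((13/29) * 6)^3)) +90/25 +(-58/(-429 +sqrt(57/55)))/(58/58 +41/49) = -45170070112529/500365552635 +1421 * sqrt(3135)/455498910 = -90.27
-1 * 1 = -1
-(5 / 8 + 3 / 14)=-47 / 56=-0.84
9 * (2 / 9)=2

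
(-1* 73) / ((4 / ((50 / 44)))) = -1825 / 88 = -20.74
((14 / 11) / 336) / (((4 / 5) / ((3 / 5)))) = 1 / 352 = 0.00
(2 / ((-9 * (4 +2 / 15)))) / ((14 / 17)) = -0.07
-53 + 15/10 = -103/2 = -51.50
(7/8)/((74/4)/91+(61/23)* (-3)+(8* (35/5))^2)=14651/52379364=0.00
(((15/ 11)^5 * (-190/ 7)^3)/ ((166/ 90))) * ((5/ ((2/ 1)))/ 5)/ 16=-29298111328125/ 18339843676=-1597.51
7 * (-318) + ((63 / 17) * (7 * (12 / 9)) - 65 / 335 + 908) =-1462027 / 1139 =-1283.61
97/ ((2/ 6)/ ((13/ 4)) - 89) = -3783/ 3467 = -1.09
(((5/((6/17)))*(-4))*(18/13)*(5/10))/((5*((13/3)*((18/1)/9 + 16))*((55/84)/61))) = -87108/9295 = -9.37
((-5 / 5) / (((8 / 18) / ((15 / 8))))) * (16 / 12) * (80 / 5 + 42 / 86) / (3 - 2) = -92.75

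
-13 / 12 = -1.08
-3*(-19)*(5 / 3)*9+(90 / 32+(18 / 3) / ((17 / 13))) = 234573 / 272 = 862.40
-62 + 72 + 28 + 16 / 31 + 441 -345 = 4170 / 31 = 134.52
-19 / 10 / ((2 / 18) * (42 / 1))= -57 / 140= -0.41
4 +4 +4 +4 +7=23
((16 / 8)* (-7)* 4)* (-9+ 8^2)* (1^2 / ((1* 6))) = -1540 / 3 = -513.33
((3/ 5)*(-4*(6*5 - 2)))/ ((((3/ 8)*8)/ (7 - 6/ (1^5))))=-112/ 5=-22.40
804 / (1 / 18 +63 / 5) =1080 / 17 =63.53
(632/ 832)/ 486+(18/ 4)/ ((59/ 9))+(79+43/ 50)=6005046989/ 74552400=80.55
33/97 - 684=-66315/97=-683.66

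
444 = 444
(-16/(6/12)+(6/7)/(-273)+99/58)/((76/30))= -16789875/1403948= -11.96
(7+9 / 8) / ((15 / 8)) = 13 / 3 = 4.33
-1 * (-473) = 473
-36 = -36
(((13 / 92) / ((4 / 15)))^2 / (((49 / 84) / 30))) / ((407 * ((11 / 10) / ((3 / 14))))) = 25666875 / 3713546144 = 0.01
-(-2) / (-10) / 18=-1 / 90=-0.01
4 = 4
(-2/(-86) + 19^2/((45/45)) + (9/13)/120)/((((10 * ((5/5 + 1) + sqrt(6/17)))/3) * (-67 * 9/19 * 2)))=-2607452707/2786503200 + 153379571 * sqrt(102)/5573006400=-0.66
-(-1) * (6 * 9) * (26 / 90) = 78 / 5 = 15.60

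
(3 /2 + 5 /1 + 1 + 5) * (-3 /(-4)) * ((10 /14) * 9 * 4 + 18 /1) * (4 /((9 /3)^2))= 1275 /7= 182.14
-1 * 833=-833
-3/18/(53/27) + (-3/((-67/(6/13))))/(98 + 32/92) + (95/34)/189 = -3909280406/55917288063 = -0.07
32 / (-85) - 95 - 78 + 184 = 903 / 85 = 10.62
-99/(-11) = 9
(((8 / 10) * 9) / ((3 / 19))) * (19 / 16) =1083 / 20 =54.15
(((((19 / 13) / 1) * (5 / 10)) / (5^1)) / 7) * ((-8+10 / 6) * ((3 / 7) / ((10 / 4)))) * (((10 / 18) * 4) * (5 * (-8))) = 11552 / 5733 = 2.02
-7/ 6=-1.17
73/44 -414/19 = -16829/836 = -20.13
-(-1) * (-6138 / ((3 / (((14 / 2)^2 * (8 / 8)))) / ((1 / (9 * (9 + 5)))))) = -2387 / 3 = -795.67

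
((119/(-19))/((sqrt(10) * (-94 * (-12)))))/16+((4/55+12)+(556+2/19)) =593746/1045 -119 * sqrt(10)/3429120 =568.18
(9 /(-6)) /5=-3 /10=-0.30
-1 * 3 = -3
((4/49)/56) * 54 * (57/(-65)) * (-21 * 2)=9234/3185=2.90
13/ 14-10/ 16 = 0.30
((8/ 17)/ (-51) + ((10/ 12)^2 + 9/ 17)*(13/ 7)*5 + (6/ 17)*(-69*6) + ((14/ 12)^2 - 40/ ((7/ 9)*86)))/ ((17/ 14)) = -23312946/ 211259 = -110.35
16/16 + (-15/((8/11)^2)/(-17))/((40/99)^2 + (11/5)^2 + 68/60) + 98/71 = 308048027777/116151328768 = 2.65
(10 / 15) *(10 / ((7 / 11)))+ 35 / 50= 2347 / 210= 11.18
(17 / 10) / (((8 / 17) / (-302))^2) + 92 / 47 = 5265016431 / 7520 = 700135.16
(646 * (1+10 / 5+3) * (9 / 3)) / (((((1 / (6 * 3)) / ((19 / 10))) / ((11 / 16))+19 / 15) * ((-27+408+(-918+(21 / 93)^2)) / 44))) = -578029362570 / 794200813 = -727.81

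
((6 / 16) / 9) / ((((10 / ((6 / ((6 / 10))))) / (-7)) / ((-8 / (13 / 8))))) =56 / 39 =1.44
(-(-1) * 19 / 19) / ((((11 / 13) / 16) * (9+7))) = 1.18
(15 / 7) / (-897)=-5 / 2093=-0.00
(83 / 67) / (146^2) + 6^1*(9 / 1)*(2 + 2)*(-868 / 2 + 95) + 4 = -73220.00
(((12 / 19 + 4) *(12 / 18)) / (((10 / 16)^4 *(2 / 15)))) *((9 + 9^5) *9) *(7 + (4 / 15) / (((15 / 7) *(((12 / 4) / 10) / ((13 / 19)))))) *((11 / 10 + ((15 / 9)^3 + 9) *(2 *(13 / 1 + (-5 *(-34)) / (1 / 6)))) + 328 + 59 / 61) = 10367271457615862530048 / 619340625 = 16739207859351.81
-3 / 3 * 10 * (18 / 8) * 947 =-42615 / 2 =-21307.50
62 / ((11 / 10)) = 620 / 11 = 56.36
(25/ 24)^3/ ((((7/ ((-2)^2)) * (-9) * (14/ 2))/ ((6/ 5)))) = -3125/ 254016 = -0.01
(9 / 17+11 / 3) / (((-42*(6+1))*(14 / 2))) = -107 / 52479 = -0.00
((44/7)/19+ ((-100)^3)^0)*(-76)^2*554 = 29809632/7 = 4258518.86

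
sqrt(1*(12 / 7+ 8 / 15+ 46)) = sqrt(531930) / 105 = 6.95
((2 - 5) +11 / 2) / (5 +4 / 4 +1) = 5 / 14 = 0.36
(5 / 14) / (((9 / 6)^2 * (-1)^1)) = -0.16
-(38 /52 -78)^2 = -4036081 /676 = -5970.53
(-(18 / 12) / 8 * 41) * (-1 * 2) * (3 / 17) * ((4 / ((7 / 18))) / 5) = 3321 / 595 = 5.58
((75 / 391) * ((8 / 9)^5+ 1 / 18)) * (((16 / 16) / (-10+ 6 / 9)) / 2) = -106025 / 16901136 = -0.01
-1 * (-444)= 444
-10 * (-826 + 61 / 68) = 280535 / 34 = 8251.03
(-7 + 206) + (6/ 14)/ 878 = 1223057/ 6146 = 199.00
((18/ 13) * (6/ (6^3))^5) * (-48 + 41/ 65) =-3079/ 2838551040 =-0.00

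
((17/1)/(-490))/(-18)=17/8820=0.00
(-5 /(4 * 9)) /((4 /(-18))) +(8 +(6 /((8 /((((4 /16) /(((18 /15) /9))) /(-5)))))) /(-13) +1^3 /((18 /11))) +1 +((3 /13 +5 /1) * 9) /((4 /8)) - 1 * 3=379685 /3744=101.41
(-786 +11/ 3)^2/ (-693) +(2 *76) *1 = -4560385/ 6237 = -731.18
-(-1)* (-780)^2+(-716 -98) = 607586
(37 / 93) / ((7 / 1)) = 37 / 651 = 0.06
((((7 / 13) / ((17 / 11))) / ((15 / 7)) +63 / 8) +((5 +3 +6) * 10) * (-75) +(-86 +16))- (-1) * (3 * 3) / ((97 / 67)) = -27154023011 / 2572440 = -10555.75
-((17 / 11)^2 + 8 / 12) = -1109 / 363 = -3.06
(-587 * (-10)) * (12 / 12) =5870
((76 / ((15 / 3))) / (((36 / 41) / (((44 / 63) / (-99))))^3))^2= 27436602096016 / 441462093701416239663225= 0.00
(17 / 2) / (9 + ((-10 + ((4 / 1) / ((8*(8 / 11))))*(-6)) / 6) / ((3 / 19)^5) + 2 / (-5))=-495720 / 1398494383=-0.00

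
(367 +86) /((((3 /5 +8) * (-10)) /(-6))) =1359 /43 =31.60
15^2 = 225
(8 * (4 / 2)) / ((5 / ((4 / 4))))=16 / 5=3.20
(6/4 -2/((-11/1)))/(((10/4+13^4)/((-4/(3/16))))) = -2368/1885191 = -0.00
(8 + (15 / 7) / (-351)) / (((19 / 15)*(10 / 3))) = 6547 / 3458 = 1.89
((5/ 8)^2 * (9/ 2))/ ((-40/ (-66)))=2.90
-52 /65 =-4 /5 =-0.80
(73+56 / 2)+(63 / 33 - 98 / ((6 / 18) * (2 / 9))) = -13421 / 11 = -1220.09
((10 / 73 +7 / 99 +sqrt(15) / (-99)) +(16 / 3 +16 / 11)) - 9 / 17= 794426 / 122859 - sqrt(15) / 99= 6.43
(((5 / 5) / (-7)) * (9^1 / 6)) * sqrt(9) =-9 / 14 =-0.64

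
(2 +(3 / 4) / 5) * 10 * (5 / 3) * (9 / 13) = 24.81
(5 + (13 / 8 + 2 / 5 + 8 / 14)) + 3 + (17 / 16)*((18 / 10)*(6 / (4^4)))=152553 / 14336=10.64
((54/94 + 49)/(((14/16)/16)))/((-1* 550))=-29824/18095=-1.65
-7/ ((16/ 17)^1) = -119/ 16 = -7.44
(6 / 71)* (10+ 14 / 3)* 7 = 616 / 71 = 8.68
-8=-8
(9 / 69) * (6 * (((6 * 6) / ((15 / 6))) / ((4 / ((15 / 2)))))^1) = 486 / 23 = 21.13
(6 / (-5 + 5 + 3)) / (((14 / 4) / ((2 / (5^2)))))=8 / 175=0.05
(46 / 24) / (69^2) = 1 / 2484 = 0.00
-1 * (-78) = 78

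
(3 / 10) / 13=3 / 130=0.02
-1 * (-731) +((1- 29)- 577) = 126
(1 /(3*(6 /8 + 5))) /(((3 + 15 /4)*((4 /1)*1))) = 4 /1863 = 0.00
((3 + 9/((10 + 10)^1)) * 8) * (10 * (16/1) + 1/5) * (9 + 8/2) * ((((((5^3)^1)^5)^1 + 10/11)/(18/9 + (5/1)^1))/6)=16079644775869623/385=41765311106154.86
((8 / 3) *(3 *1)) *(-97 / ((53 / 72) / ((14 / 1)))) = -782208 / 53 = -14758.64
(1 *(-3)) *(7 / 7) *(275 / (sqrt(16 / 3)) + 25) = -825 *sqrt(3) / 4 - 75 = -432.24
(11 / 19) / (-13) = -0.04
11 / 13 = 0.85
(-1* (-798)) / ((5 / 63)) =50274 / 5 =10054.80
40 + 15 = 55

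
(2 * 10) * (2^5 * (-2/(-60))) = 64/3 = 21.33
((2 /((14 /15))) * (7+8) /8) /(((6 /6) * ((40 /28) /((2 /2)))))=45 /16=2.81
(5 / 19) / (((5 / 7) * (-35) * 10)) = -1 / 950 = -0.00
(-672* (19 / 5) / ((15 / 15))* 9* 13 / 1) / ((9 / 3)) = -497952 / 5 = -99590.40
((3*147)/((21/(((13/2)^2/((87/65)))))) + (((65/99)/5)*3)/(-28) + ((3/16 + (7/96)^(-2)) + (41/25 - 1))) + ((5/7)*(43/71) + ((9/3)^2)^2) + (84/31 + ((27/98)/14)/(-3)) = 270473188000781/288992180400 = 935.92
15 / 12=5 / 4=1.25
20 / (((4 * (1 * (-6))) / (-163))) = 815 / 6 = 135.83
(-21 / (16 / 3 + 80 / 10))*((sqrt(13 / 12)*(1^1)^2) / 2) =-21*sqrt(39) / 160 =-0.82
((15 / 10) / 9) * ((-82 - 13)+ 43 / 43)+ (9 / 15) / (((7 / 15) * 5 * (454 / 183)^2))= -338156617 / 21642180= -15.62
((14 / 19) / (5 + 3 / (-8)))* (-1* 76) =-448 / 37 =-12.11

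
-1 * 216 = -216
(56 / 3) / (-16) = -7 / 6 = -1.17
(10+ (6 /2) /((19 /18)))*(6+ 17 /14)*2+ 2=24910 /133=187.29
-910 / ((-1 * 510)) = 91 / 51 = 1.78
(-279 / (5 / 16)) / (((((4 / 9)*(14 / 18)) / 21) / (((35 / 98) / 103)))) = -135594 / 721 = -188.06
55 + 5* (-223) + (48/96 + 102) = -1915/2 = -957.50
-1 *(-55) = 55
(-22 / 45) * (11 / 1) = -242 / 45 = -5.38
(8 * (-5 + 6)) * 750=6000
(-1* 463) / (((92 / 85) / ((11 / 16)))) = -432905 / 1472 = -294.09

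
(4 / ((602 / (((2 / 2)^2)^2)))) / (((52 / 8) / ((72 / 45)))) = 32 / 19565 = 0.00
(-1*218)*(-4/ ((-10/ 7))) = -3052/ 5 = -610.40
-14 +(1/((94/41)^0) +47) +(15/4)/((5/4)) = 37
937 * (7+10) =15929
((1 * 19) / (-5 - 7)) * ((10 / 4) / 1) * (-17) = 1615 / 24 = 67.29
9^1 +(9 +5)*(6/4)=30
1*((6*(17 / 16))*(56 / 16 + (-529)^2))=28544139 / 16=1784008.69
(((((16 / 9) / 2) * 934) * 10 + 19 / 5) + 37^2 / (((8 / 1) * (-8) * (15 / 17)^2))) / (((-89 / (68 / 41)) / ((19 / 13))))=-2961936809 / 13136400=-225.48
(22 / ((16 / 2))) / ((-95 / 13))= -143 / 380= -0.38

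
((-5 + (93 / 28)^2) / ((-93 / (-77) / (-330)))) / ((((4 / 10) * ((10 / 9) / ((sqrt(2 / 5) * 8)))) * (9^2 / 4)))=-572209 * sqrt(10) / 1953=-926.51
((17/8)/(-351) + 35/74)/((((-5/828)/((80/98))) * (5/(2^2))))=-17852048/353535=-50.50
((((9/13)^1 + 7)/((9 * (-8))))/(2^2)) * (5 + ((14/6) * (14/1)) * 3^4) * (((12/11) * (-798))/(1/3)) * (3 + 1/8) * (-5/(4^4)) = -11286.69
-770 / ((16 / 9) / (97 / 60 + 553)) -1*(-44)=-7685579 / 32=-240174.34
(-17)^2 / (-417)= -289 / 417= -0.69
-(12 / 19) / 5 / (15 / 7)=-28 / 475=-0.06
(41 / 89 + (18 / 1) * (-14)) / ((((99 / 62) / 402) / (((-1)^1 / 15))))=185991196 / 44055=4221.80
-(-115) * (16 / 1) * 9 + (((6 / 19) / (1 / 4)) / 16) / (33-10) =14473443 / 874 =16560.00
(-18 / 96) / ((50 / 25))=-3 / 32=-0.09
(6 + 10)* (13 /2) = 104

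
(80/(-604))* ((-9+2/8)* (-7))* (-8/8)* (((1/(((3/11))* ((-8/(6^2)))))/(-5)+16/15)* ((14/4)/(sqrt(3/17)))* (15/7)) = 160475* sqrt(51)/1812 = 632.46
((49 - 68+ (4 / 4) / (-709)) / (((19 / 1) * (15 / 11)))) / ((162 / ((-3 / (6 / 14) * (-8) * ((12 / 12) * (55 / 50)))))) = -22821568 / 81836325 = -0.28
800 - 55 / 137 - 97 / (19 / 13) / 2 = 766.41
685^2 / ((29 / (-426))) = -199889850 / 29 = -6892753.45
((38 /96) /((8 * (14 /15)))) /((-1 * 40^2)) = -19 /573440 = -0.00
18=18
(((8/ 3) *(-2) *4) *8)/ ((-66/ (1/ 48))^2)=-1/ 58806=-0.00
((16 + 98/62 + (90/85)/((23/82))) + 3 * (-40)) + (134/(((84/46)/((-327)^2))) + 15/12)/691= 2639892162115/234517108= 11256.71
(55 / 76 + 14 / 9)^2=2430481 / 467856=5.19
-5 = -5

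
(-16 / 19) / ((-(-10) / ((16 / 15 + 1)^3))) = -238328 / 320625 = -0.74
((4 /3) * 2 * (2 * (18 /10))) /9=16 /15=1.07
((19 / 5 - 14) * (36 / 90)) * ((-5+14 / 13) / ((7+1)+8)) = 2601 / 2600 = 1.00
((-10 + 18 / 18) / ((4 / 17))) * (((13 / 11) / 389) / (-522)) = 0.00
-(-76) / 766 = 0.10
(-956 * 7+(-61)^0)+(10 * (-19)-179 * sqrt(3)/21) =-6881-179 * sqrt(3)/21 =-6895.76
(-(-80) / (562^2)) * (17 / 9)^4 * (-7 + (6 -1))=-3340840 / 518063121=-0.01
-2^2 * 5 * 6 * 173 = -20760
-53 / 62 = -0.85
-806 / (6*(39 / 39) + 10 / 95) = -7657 / 58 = -132.02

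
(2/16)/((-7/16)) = -2/7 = -0.29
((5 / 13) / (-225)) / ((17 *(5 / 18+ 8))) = -2 / 164645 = -0.00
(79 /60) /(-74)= -79 /4440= -0.02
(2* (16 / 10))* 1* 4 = 64 / 5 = 12.80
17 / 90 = 0.19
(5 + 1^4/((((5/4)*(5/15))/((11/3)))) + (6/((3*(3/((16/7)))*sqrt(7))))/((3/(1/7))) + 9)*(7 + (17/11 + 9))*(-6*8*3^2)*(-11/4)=74112*sqrt(7)/343 + 2376216/5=475814.87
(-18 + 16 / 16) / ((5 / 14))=-238 / 5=-47.60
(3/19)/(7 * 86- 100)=3/9538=0.00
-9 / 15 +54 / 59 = 93 / 295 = 0.32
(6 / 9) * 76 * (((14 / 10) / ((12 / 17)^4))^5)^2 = 88652473262002985828432979303828474287042861265381002328931 / 53824642381680412008645833313539158179840000000000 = 1647061073.50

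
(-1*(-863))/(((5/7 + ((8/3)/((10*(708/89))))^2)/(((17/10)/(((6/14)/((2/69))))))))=112608800955/811913156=138.70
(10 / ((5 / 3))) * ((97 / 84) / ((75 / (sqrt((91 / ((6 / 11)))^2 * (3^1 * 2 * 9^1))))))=13871 * sqrt(6) / 300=113.26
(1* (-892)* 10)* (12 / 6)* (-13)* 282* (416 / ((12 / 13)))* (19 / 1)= 560010730240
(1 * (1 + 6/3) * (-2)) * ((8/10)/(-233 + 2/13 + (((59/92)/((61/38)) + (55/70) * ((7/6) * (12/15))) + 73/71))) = 186475536/8961903557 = 0.02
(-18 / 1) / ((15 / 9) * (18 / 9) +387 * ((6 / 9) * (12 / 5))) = -135 / 4669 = -0.03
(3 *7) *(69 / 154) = 207 / 22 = 9.41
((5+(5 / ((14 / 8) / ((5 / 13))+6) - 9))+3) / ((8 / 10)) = -555 / 844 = -0.66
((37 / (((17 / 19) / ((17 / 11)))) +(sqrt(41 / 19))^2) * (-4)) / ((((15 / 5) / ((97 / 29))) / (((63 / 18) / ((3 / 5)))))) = -93756320 / 54549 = -1718.75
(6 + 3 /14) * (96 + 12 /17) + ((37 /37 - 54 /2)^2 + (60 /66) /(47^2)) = 3692428632 /2891581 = 1276.96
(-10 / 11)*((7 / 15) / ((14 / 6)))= -2 / 11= -0.18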